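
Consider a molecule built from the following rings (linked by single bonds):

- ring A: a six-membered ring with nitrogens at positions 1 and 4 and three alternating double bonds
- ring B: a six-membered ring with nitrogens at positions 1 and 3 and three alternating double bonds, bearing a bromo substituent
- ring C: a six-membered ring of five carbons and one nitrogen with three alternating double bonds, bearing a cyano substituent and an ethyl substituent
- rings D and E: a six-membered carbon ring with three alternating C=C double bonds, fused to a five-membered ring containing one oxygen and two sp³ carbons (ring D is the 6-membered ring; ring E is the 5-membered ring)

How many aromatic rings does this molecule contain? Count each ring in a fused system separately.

4

Ring A has a continuous p-orbital overlap around the ring; 3 ring double bonds give 6 π electrons. That satisfies 4n+2 with n=1, so ring A is aromatic (pyrazine).
Ring B has a continuous p-orbital overlap around the ring; 3 ring double bonds give 6 π electrons. That satisfies 4n+2 with n=1, so ring B is aromatic (pyrimidine).
Ring C has a continuous p-orbital overlap around the ring; 3 ring double bonds give 6 π electrons. 6 = 4(1)+2, so ring C is aromatic (pyridine).
Ring D is planar and fully conjugated; 3 ring double bonds give 6 π electrons. 6 = 4(1)+2, so ring D is aromatic (benzene ring).
Ring E has two sp³ carbons, so it is not fully conjugated — not aromatic (oxolane ring).
Aromatic: A, B, C, D. Total: 4.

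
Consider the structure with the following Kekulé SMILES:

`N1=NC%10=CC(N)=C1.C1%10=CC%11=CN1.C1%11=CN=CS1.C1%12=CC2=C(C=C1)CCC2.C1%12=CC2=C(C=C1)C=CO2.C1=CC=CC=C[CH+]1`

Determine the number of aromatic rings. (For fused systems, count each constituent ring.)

7

The SMILES encodes a six-membered ring with two adjacent nitrogens and three alternating double bonds; a five-membered ring of four carbons and one nitrogen bearing a hydrogen, with two C=C double bonds; a five-membered ring with a sulfur at position 1 and a nitrogen at position 3 (in a C=N bond), with two double bonds; a six-membered carbon ring with three alternating C=C double bonds, fused to a saturated five-membered carbon ring; a six-membered carbon ring with three alternating C=C double bonds, fused to a five-membered ring containing one oxygen and two C=C double bonds; a seven-membered all-carbon ring bearing a positive charge on one carbon, with three C=C double bonds.
The 6-membered ring with two nitrogens (1,2) is fully conjugated (every ring atom contributes a p orbital); 3 ring double bonds give 6 π electrons. Since 6 = 4n+2 (n=1), it is aromatic (pyridazine).
The 5-membered ring with one N–H is planar and fully conjugated; 2 ring double bonds (4 π electrons) plus a heteroatom lone pair (2) give 6 π electrons. That satisfies 4n+2 with n=1, so it is aromatic (pyrrole).
The 5-membered ring with one sulfur and one =N– is fully conjugated (every ring atom contributes a p orbital); 2 ring double bonds (4 π electrons) plus a heteroatom lone pair (2) give 6 π electrons. 6 = 4(1)+2, so it is aromatic (thiazole).
The 6-membered ring is planar and fully conjugated; 3 ring double bonds give 6 π electrons. Since 6 = 4n+2 (n=1), it is aromatic (benzene ring).
The 5-membered ring has three sp³ carbons, so it is not fully conjugated — not aromatic (cyclopentane ring).
The fused 6/5-membered bicyclic (with one oxygen) is a single π system with 9 sp² atoms and 10 π electrons from ring double bonds plus a heteroatom lone pair. 10 = 4(2)+2, so the system is aromatic and both rings count as aromatic (benzofuran).
The 7-membered ring is planar and fully conjugated; 3 ring double bonds (6 π electrons) plus the carbocation's empty p orbital (0, but keeps the ring conjugated) give 6 π electrons. Since 6 = 4n+2 (n=1), it is aromatic (tropylium cation).
7 of the 8 rings are aromatic. Total: 7.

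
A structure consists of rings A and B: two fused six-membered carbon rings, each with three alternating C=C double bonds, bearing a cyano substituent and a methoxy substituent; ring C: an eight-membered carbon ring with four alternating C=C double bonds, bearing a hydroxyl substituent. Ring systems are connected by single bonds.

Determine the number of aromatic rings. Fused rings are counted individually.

2

Rings A and B form a fused bicyclic system with 10 sp² atoms and 10 π electrons from ring double bonds. 10 = 4(2)+2, so the system is aromatic and both rings count as aromatic (naphthalene).
Ring C has only sp² ring atoms; a planar conformation would have a fully conjugated π system of 8 electrons. But 8 = 4(2), which is 4n not 4n+2, so ring C is not aromatic (cyclooctatetraene) — cyclooctatetraene distorts into a non-planar tub to avoid antiaromaticity.
Aromatic: A, B. Total: 2.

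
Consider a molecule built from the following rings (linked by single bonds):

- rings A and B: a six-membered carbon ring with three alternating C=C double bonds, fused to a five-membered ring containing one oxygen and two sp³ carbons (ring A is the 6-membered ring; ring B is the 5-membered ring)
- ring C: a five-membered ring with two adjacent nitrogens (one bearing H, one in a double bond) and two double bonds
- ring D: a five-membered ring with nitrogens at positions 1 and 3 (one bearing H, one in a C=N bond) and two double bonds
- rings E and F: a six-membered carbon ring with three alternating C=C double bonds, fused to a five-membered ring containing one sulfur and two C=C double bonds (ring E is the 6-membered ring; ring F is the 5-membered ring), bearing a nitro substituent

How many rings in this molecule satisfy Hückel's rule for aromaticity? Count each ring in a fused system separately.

5

Ring A is fully conjugated (every ring atom contributes a p orbital); 3 ring double bonds give 6 π electrons. 6 = 4(1)+2, so ring A is aromatic (benzene ring).
Ring B has two sp³ carbons, so it is not fully conjugated — not aromatic (oxolane ring).
Ring C is planar and fully conjugated; 2 ring double bonds (4 π electrons) plus a heteroatom lone pair (2) give 6 π electrons. Since 6 = 4n+2 (n=1), ring C is aromatic (pyrazole).
Ring D is planar and fully conjugated; 2 ring double bonds (4 π electrons) plus a heteroatom lone pair (2) give 6 π electrons. That satisfies 4n+2 with n=1, so ring D is aromatic (imidazole).
Rings E and F form a fused bicyclic system (with one sulfur) with 9 sp² atoms and 10 π electrons from ring double bonds plus a heteroatom lone pair. 10 = 4(2)+2, so the system is aromatic and both rings count as aromatic (benzothiophene).
Aromatic: A, C, D, E, F. Total: 5.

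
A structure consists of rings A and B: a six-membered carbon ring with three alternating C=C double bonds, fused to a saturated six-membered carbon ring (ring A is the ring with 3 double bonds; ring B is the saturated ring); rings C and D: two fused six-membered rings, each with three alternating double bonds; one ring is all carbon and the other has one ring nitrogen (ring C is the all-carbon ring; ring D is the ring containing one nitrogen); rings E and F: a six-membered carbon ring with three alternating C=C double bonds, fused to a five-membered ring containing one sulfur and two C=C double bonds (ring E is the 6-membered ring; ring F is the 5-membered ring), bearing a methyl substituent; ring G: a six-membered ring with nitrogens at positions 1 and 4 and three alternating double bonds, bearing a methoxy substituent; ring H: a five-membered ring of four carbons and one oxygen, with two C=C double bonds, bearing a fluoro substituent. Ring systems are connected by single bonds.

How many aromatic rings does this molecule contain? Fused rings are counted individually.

Ring A is planar and fully conjugated; 3 ring double bonds give 6 π electrons. 6 = 4(1)+2, so ring A is aromatic (benzene ring).
Ring B has four sp³ carbons, so it is not fully conjugated — not aromatic (cyclohexane ring).
Rings C and D form a fused bicyclic system (with one nitrogen) with 10 sp² atoms and 10 π electrons from ring double bonds. 10 = 4(2)+2, so the system is aromatic and both rings count as aromatic (quinoline).
Rings E and F form a fused bicyclic system (with one sulfur) with 9 sp² atoms and 10 π electrons from ring double bonds plus a heteroatom lone pair. 10 = 4(2)+2, so the system is aromatic and both rings count as aromatic (benzothiophene).
Ring G has a continuous p-orbital overlap around the ring; 3 ring double bonds give 6 π electrons. 6 = 4(1)+2, so ring G is aromatic (pyrazine).
Ring H is planar and fully conjugated; 2 ring double bonds (4 π electrons) plus a heteroatom lone pair (2) give 6 π electrons. 6 = 4(1)+2, so ring H is aromatic (furan).
Aromatic: A, C, D, E, F, G, H. Total: 7.

7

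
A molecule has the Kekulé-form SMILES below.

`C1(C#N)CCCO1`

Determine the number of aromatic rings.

0

The SMILES encodes a five-membered saturated ring of four carbons and one oxygen.
The 5-membered ring with one oxygen has only sp³ atoms, so it is not fully conjugated — not aromatic (tetrahydrofuran).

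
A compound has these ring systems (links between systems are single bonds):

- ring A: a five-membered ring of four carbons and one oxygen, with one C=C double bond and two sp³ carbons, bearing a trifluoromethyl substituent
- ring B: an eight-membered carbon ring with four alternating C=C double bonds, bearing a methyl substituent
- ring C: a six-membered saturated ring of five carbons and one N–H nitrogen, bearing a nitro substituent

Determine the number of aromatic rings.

Ring A has two sp³ carbons, so it is not fully conjugated — not aromatic (2,3-dihydrofuran).
Ring B has only sp² ring atoms; a planar conformation would have a fully conjugated π system of 8 electrons. But 8 = 4(2), which is 4n not 4n+2, so ring B is not aromatic (cyclooctatetraene) — cyclooctatetraene distorts into a non-planar tub to avoid antiaromaticity.
Ring C has only sp³ atoms, so it is not fully conjugated — not aromatic (piperidine).
No ring is aromatic. Total: 0.

0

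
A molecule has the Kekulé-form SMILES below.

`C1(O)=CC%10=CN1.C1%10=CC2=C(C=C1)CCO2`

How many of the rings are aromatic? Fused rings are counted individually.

The SMILES encodes a five-membered ring of four carbons and one nitrogen bearing a hydrogen, with two C=C double bonds; a six-membered carbon ring with three alternating C=C double bonds, fused to a five-membered ring containing one oxygen and two sp³ carbons.
The 5-membered ring with one N–H has a continuous p-orbital overlap around the ring; 2 ring double bonds (4 π electrons) plus a heteroatom lone pair (2) give 6 π electrons. 6 = 4(1)+2, so it is aromatic (pyrrole).
The 6-membered ring is fully conjugated (every ring atom contributes a p orbital); 3 ring double bonds give 6 π electrons. That satisfies 4n+2 with n=1, so it is aromatic (benzene ring).
The 5-membered ring with one oxygen has two sp³ carbons, so it is not fully conjugated — not aromatic (oxolane ring).
2 of the 3 rings are aromatic. Total: 2.

2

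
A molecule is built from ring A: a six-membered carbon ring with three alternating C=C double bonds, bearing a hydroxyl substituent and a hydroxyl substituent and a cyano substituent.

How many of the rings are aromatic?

1

Ring A is planar and fully conjugated; 3 ring double bonds give 6 π electrons. That satisfies 4n+2 with n=1, so ring A is aromatic (benzene).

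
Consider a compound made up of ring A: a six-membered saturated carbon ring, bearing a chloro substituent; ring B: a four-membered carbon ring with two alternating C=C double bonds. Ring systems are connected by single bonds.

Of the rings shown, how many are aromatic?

Ring A has only sp³ atoms, so it is not fully conjugated — not aromatic (cyclohexane).
Ring B has only sp² ring atoms; a planar conformation would have a fully conjugated π system of 4 electrons. But 4 = 4(1), which is 4n not 4n+2, so ring B is not aromatic (cyclobutadiene) — cyclobutadiene is antiaromatic and distorts to a rectangle.
No ring is aromatic. Total: 0.

0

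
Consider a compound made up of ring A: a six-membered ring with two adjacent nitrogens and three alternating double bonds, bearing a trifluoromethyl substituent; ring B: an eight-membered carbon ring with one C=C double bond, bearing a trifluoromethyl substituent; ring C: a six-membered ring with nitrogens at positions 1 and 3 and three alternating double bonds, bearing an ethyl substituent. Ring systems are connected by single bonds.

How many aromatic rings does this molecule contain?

Ring A is planar and fully conjugated; 3 ring double bonds give 6 π electrons. That satisfies 4n+2 with n=1, so ring A is aromatic (pyridazine).
Ring B has six sp³ carbons, so it is not fully conjugated — not aromatic (cyclooctene).
Ring C is planar and fully conjugated; 3 ring double bonds give 6 π electrons. That satisfies 4n+2 with n=1, so ring C is aromatic (pyrimidine).
Aromatic: A, C. Total: 2.

2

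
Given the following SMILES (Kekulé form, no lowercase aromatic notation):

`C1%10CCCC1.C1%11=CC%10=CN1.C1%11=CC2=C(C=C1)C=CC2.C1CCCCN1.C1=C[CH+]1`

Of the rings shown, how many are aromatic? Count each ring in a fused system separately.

The SMILES encodes a five-membered saturated carbon ring; a five-membered ring of four carbons and one nitrogen bearing a hydrogen, with two C=C double bonds; a six-membered carbon ring with three alternating C=C double bonds, fused to a five-membered carbon ring containing one C=C double bond and one sp³ carbon; a six-membered saturated ring of five carbons and one N–H nitrogen; a three-membered all-carbon ring bearing a positive charge on one carbon, with one C=C double bond.
The 5-membered ring has only sp³ atoms, so it is not fully conjugated — not aromatic (cyclopentane).
The 5-membered ring with one N–H is planar and fully conjugated; 2 ring double bonds (4 π electrons) plus a heteroatom lone pair (2) give 6 π electrons. Since 6 = 4n+2 (n=1), it is aromatic (pyrrole).
The 6-membered ring is planar and fully conjugated; 3 ring double bonds give 6 π electrons. That satisfies 4n+2 with n=1, so it is aromatic (benzene ring).
The second 5-membered ring has one sp³ carbon, so it is not fully conjugated — not aromatic (cyclopentene ring).
The 6-membered ring with one N–H has only sp³ atoms, so it is not fully conjugated — not aromatic (piperidine).
The 3-membered ring is planar and fully conjugated; 1 ring double bond (2 π electrons) plus the carbocation's empty p orbital (0, but keeps the ring conjugated) give 2 π electrons. That satisfies 4n+2 with n=0, so it is aromatic (cyclopropenyl cation).
3 of the 6 rings are aromatic. Total: 3.

3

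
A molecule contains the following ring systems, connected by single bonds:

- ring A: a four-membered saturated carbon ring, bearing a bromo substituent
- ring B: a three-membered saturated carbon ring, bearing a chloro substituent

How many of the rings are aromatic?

0

Ring A has only sp³ atoms, so it is not fully conjugated — not aromatic (cyclobutane).
Ring B has only sp³ atoms, so it is not fully conjugated — not aromatic (cyclopropane).
No ring is aromatic. Total: 0.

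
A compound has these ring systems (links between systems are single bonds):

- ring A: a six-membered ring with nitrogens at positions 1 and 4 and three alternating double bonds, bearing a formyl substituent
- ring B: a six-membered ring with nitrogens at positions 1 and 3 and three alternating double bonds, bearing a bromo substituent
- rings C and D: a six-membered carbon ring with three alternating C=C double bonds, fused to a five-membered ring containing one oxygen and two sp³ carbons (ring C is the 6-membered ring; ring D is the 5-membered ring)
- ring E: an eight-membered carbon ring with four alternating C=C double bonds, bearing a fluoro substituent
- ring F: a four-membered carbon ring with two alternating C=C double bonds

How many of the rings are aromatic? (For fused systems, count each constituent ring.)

3

Ring A has a continuous p-orbital overlap around the ring; 3 ring double bonds give 6 π electrons. That satisfies 4n+2 with n=1, so ring A is aromatic (pyrazine).
Ring B is fully conjugated (every ring atom contributes a p orbital); 3 ring double bonds give 6 π electrons. That satisfies 4n+2 with n=1, so ring B is aromatic (pyrimidine).
Ring C has a continuous p-orbital overlap around the ring; 3 ring double bonds give 6 π electrons. That satisfies 4n+2 with n=1, so ring C is aromatic (benzene ring).
Ring D has two sp³ carbons, so it is not fully conjugated — not aromatic (oxolane ring).
Ring E has only sp² ring atoms; a planar conformation would have a fully conjugated π system of 8 electrons. But 8 = 4(2), which is 4n not 4n+2, so ring E is not aromatic (cyclooctatetraene) — cyclooctatetraene distorts into a non-planar tub to avoid antiaromaticity.
Ring F has only sp² ring atoms; a planar conformation would have a fully conjugated π system of 4 electrons. But 4 = 4(1), which is 4n not 4n+2, so ring F is not aromatic (cyclobutadiene) — cyclobutadiene is antiaromatic and distorts to a rectangle.
Aromatic: A, B, C. Total: 3.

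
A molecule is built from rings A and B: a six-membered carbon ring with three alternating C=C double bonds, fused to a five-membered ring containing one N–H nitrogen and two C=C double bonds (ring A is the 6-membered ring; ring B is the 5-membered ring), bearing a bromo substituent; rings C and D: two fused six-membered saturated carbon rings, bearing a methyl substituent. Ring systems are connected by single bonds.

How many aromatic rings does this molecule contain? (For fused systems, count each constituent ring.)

Rings A and B form a fused bicyclic system (with one N–H) with 9 sp² atoms and 10 π electrons from ring double bonds plus a heteroatom lone pair. 10 = 4(2)+2, so the system is aromatic and both rings count as aromatic (indole).
Ring C has only sp³ atoms, so it is not fully conjugated — not aromatic (cyclohexane ring).
Ring D has only sp³ atoms, so it is not fully conjugated — not aromatic (cyclohexane ring).
Aromatic: A, B. Total: 2.

2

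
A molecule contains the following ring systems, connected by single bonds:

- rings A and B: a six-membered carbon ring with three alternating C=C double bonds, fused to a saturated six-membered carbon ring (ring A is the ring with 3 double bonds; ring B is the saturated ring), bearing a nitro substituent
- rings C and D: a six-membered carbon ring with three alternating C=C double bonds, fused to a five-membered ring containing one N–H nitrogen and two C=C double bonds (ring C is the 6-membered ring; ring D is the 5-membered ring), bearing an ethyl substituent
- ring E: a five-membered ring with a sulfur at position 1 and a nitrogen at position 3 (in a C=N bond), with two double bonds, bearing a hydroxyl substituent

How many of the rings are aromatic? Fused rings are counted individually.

4

Ring A is fully conjugated (every ring atom contributes a p orbital); 3 ring double bonds give 6 π electrons. That satisfies 4n+2 with n=1, so ring A is aromatic (benzene ring).
Ring B has four sp³ carbons, so it is not fully conjugated — not aromatic (cyclohexane ring).
Rings C and D form a fused bicyclic system (with one N–H) with 9 sp² atoms and 10 π electrons from ring double bonds plus a heteroatom lone pair. 10 = 4(2)+2, so the system is aromatic and both rings count as aromatic (indole).
Ring E is planar and fully conjugated; 2 ring double bonds (4 π electrons) plus a heteroatom lone pair (2) give 6 π electrons. Since 6 = 4n+2 (n=1), ring E is aromatic (thiazole).
Aromatic: A, C, D, E. Total: 4.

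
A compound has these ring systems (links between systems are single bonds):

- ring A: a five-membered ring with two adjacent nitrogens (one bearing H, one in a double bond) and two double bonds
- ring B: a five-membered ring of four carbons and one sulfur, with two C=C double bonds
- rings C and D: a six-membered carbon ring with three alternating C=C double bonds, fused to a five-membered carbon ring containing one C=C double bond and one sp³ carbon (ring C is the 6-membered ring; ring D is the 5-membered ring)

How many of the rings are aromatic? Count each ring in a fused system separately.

3

Ring A is fully conjugated (every ring atom contributes a p orbital); 2 ring double bonds (4 π electrons) plus a heteroatom lone pair (2) give 6 π electrons. That satisfies 4n+2 with n=1, so ring A is aromatic (pyrazole).
Ring B is fully conjugated (every ring atom contributes a p orbital); 2 ring double bonds (4 π electrons) plus a heteroatom lone pair (2) give 6 π electrons. That satisfies 4n+2 with n=1, so ring B is aromatic (thiophene).
Ring C is planar and fully conjugated; 3 ring double bonds give 6 π electrons. That satisfies 4n+2 with n=1, so ring C is aromatic (benzene ring).
Ring D has one sp³ carbon, so it is not fully conjugated — not aromatic (cyclopentene ring).
Aromatic: A, B, C. Total: 3.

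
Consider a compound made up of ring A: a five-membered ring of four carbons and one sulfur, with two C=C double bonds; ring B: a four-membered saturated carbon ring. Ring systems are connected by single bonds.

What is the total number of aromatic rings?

Ring A has a continuous p-orbital overlap around the ring; 2 ring double bonds (4 π electrons) plus a heteroatom lone pair (2) give 6 π electrons. 6 = 4(1)+2, so ring A is aromatic (thiophene).
Ring B has only sp³ atoms, so it is not fully conjugated — not aromatic (cyclobutane).
Aromatic: A. Total: 1.

1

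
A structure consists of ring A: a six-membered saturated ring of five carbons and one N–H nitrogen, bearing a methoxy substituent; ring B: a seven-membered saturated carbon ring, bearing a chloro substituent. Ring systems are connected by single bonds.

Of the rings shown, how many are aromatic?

0

Ring A has only sp³ atoms, so it is not fully conjugated — not aromatic (piperidine).
Ring B has only sp³ atoms, so it is not fully conjugated — not aromatic (cycloheptane).
No ring is aromatic. Total: 0.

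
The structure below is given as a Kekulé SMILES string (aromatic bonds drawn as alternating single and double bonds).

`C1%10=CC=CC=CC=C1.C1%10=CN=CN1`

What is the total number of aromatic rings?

1

The SMILES encodes an eight-membered carbon ring with four alternating C=C double bonds; a five-membered ring with nitrogens at positions 1 and 3 (one bearing H, one in a C=N bond) and two double bonds.
The 8-membered ring has only sp² ring atoms; a planar conformation would have a fully conjugated π system of 8 electrons. But 8 = 4(2), which is 4n not 4n+2, so it is not aromatic (cyclooctatetraene) — cyclooctatetraene distorts into a non-planar tub to avoid antiaromaticity.
The 5-membered ring with two nitrogens (one N–H, one =N–) has a continuous p-orbital overlap around the ring; 2 ring double bonds (4 π electrons) plus a heteroatom lone pair (2) give 6 π electrons. That satisfies 4n+2 with n=1, so it is aromatic (imidazole).
1 of the 2 rings is aromatic. Total: 1.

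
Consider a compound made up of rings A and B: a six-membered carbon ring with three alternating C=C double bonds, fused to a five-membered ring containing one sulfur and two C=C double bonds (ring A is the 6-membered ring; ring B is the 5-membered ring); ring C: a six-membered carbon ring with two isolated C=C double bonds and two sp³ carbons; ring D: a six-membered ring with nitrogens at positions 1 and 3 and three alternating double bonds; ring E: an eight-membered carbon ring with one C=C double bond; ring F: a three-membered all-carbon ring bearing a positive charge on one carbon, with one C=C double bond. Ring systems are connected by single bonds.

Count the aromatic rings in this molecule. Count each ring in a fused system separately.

Rings A and B form a fused bicyclic system (with one sulfur) with 9 sp² atoms and 10 π electrons from ring double bonds plus a heteroatom lone pair. 10 = 4(2)+2, so the system is aromatic and both rings count as aromatic (benzothiophene).
Ring C has two sp³ carbons, so it is not fully conjugated — not aromatic (1,4-cyclohexadiene).
Ring D is fully conjugated (every ring atom contributes a p orbital); 3 ring double bonds give 6 π electrons. 6 = 4(1)+2, so ring D is aromatic (pyrimidine).
Ring E has six sp³ carbons, so it is not fully conjugated — not aromatic (cyclooctene).
Ring F is fully conjugated (every ring atom contributes a p orbital); 1 ring double bond (2 π electrons) plus the carbocation's empty p orbital (0, but keeps the ring conjugated) give 2 π electrons. 2 = 4(0)+2, so ring F is aromatic (cyclopropenyl cation).
Aromatic: A, B, D, F. Total: 4.

4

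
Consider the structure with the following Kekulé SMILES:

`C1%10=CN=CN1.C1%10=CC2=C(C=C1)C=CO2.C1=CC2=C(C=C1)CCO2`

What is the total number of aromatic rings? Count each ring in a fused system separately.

The SMILES encodes a five-membered ring with nitrogens at positions 1 and 3 (one bearing H, one in a C=N bond) and two double bonds; a six-membered carbon ring with three alternating C=C double bonds, fused to a five-membered ring containing one oxygen and two C=C double bonds; a six-membered carbon ring with three alternating C=C double bonds, fused to a five-membered ring containing one oxygen and two sp³ carbons.
The 5-membered ring with two nitrogens (one N–H, one =N–) is planar and fully conjugated; 2 ring double bonds (4 π electrons) plus a heteroatom lone pair (2) give 6 π electrons. That satisfies 4n+2 with n=1, so it is aromatic (imidazole).
The fused 6/5-membered bicyclic (with one oxygen) is a single π system with 9 sp² atoms and 10 π electrons from ring double bonds plus a heteroatom lone pair. 10 = 4(2)+2, so the system is aromatic and both rings count as aromatic (benzofuran).
The 6-membered ring is planar and fully conjugated; 3 ring double bonds give 6 π electrons. Since 6 = 4n+2 (n=1), it is aromatic (benzene ring).
The 5-membered ring with one oxygen has two sp³ carbons, so it is not fully conjugated — not aromatic (oxolane ring).
4 of the 5 rings are aromatic. Total: 4.

4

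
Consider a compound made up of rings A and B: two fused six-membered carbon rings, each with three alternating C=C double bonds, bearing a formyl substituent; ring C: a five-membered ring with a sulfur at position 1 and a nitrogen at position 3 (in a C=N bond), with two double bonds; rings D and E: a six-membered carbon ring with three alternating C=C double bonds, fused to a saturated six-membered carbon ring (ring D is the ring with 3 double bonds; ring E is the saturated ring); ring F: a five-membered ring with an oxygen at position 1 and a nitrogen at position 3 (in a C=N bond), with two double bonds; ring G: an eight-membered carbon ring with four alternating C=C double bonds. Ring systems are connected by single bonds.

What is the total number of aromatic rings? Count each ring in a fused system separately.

5

Rings A and B form a fused bicyclic system with 10 sp² atoms and 10 π electrons from ring double bonds. 10 = 4(2)+2, so the system is aromatic and both rings count as aromatic (naphthalene).
Ring C is fully conjugated (every ring atom contributes a p orbital); 2 ring double bonds (4 π electrons) plus a heteroatom lone pair (2) give 6 π electrons. That satisfies 4n+2 with n=1, so ring C is aromatic (thiazole).
Ring D is planar and fully conjugated; 3 ring double bonds give 6 π electrons. 6 = 4(1)+2, so ring D is aromatic (benzene ring).
Ring E has four sp³ carbons, so it is not fully conjugated — not aromatic (cyclohexane ring).
Ring F has a continuous p-orbital overlap around the ring; 2 ring double bonds (4 π electrons) plus a heteroatom lone pair (2) give 6 π electrons. Since 6 = 4n+2 (n=1), ring F is aromatic (oxazole).
Ring G has only sp² ring atoms; a planar conformation would have a fully conjugated π system of 8 electrons. But 8 = 4(2), which is 4n not 4n+2, so ring G is not aromatic (cyclooctatetraene) — cyclooctatetraene distorts into a non-planar tub to avoid antiaromaticity.
Aromatic: A, B, C, D, F. Total: 5.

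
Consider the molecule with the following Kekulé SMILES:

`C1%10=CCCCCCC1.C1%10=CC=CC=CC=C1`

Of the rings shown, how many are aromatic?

0

The SMILES encodes an eight-membered carbon ring with one C=C double bond; an eight-membered carbon ring with four alternating C=C double bonds.
The 8-membered ring has six sp³ carbons, so it is not fully conjugated — not aromatic (cyclooctene).
The second 8-membered ring has only sp² ring atoms; a planar conformation would have a fully conjugated π system of 8 electrons. But 8 = 4(2), which is 4n not 4n+2, so it is not aromatic (cyclooctatetraene) — cyclooctatetraene distorts into a non-planar tub to avoid antiaromaticity.
None of the rings are aromatic. Total: 0.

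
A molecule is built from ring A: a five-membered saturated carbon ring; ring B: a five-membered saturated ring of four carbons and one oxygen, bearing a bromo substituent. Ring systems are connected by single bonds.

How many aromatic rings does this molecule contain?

Ring A has only sp³ atoms, so it is not fully conjugated — not aromatic (cyclopentane).
Ring B has only sp³ atoms, so it is not fully conjugated — not aromatic (tetrahydrofuran).
No ring is aromatic. Total: 0.

0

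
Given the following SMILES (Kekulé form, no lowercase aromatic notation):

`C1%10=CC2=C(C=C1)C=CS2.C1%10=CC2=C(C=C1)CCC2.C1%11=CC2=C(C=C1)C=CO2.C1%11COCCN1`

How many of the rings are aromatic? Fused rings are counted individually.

The SMILES encodes a six-membered carbon ring with three alternating C=C double bonds, fused to a five-membered ring containing one sulfur and two C=C double bonds; a six-membered carbon ring with three alternating C=C double bonds, fused to a saturated five-membered carbon ring; a six-membered carbon ring with three alternating C=C double bonds, fused to a five-membered ring containing one oxygen and two C=C double bonds; a six-membered saturated ring with an oxygen and an N–H nitrogen at positions 1 and 4.
The fused 6/5-membered bicyclic (with one sulfur) is a single π system with 9 sp² atoms and 10 π electrons from ring double bonds plus a heteroatom lone pair. 10 = 4(2)+2, so the system is aromatic and both rings count as aromatic (benzothiophene).
The 6-membered ring is fully conjugated (every ring atom contributes a p orbital); 3 ring double bonds give 6 π electrons. 6 = 4(1)+2, so it is aromatic (benzene ring).
The 5-membered ring has three sp³ carbons, so it is not fully conjugated — not aromatic (cyclopentane ring).
The fused 6/5-membered bicyclic (with one oxygen) is a single π system with 9 sp² atoms and 10 π electrons from ring double bonds plus a heteroatom lone pair. 10 = 4(2)+2, so the system is aromatic and both rings count as aromatic (benzofuran).
The 6-membered ring with one oxygen and one N–H (1,4) has only sp³ atoms, so it is not fully conjugated — not aromatic (morpholine).
5 of the 7 rings are aromatic. Total: 5.

5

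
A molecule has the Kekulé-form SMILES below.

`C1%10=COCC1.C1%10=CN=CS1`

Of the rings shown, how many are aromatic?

1

The SMILES encodes a five-membered ring of four carbons and one oxygen, with one C=C double bond and two sp³ carbons; a five-membered ring with a sulfur at position 1 and a nitrogen at position 3 (in a C=N bond), with two double bonds.
The 5-membered ring with one oxygen has two sp³ carbons, so it is not fully conjugated — not aromatic (2,3-dihydrofuran).
The 5-membered ring with one sulfur and one =N– is fully conjugated (every ring atom contributes a p orbital); 2 ring double bonds (4 π electrons) plus a heteroatom lone pair (2) give 6 π electrons. 6 = 4(1)+2, so it is aromatic (thiazole).
1 of the 2 rings is aromatic. Total: 1.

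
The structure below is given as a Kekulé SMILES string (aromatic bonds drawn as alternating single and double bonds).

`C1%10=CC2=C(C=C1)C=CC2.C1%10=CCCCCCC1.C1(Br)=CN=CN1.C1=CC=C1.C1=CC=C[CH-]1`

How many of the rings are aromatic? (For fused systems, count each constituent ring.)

The SMILES encodes a six-membered carbon ring with three alternating C=C double bonds, fused to a five-membered carbon ring containing one C=C double bond and one sp³ carbon; an eight-membered carbon ring with one C=C double bond; a five-membered ring with nitrogens at positions 1 and 3 (one bearing H, one in a C=N bond) and two double bonds; a four-membered carbon ring with two alternating C=C double bonds; a five-membered all-carbon ring bearing a negative charge on one carbon, with two C=C double bonds.
The 6-membered ring is planar and fully conjugated; 3 ring double bonds give 6 π electrons. 6 = 4(1)+2, so it is aromatic (benzene ring).
The 5-membered ring has one sp³ carbon, so it is not fully conjugated — not aromatic (cyclopentene ring).
The 8-membered ring has six sp³ carbons, so it is not fully conjugated — not aromatic (cyclooctene).
The 5-membered ring with two nitrogens (one N–H, one =N–) is fully conjugated (every ring atom contributes a p orbital); 2 ring double bonds (4 π electrons) plus a heteroatom lone pair (2) give 6 π electrons. Since 6 = 4n+2 (n=1), it is aromatic (imidazole).
The 4-membered ring has only sp² ring atoms; a planar conformation would have a fully conjugated π system of 4 electrons. But 4 = 4(1), which is 4n not 4n+2, so it is not aromatic (cyclobutadiene) — cyclobutadiene is antiaromatic and distorts to a rectangle.
The second 5-membered ring has a continuous p-orbital overlap around the ring; 2 ring double bonds (4 π electrons) plus the carbanion lone pair (2) give 6 π electrons. Since 6 = 4n+2 (n=1), it is aromatic (cyclopentadienyl anion).
3 of the 6 rings are aromatic. Total: 3.

3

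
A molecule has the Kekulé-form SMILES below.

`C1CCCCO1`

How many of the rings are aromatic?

0

The SMILES encodes a six-membered saturated ring of five carbons and one oxygen.
The 6-membered ring with one oxygen has only sp³ atoms, so it is not fully conjugated — not aromatic (tetrahydropyran).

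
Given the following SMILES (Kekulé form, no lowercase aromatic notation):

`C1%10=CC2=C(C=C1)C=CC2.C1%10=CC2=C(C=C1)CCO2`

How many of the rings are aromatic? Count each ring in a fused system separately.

The SMILES encodes a six-membered carbon ring with three alternating C=C double bonds, fused to a five-membered carbon ring containing one C=C double bond and one sp³ carbon; a six-membered carbon ring with three alternating C=C double bonds, fused to a five-membered ring containing one oxygen and two sp³ carbons.
The 6-membered ring is planar and fully conjugated; 3 ring double bonds give 6 π electrons. That satisfies 4n+2 with n=1, so it is aromatic (benzene ring).
The 5-membered ring has one sp³ carbon, so it is not fully conjugated — not aromatic (cyclopentene ring).
The second 6-membered ring is planar and fully conjugated; 3 ring double bonds give 6 π electrons. Since 6 = 4n+2 (n=1), it is aromatic (benzene ring).
The 5-membered ring with one oxygen has two sp³ carbons, so it is not fully conjugated — not aromatic (oxolane ring).
2 of the 4 rings are aromatic. Total: 2.

2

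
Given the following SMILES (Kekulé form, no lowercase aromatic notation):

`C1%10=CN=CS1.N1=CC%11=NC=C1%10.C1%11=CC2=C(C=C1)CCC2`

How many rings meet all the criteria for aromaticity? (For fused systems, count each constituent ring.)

3

The SMILES encodes a five-membered ring with a sulfur at position 1 and a nitrogen at position 3 (in a C=N bond), with two double bonds; a six-membered ring with nitrogens at positions 1 and 4 and three alternating double bonds; a six-membered carbon ring with three alternating C=C double bonds, fused to a saturated five-membered carbon ring.
The 5-membered ring with one sulfur and one =N– is planar and fully conjugated; 2 ring double bonds (4 π electrons) plus a heteroatom lone pair (2) give 6 π electrons. That satisfies 4n+2 with n=1, so it is aromatic (thiazole).
The 6-membered ring with two nitrogens (1,4) is planar and fully conjugated; 3 ring double bonds give 6 π electrons. That satisfies 4n+2 with n=1, so it is aromatic (pyrazine).
The 6-membered ring has a continuous p-orbital overlap around the ring; 3 ring double bonds give 6 π electrons. 6 = 4(1)+2, so it is aromatic (benzene ring).
The 5-membered ring has three sp³ carbons, so it is not fully conjugated — not aromatic (cyclopentane ring).
3 of the 4 rings are aromatic. Total: 3.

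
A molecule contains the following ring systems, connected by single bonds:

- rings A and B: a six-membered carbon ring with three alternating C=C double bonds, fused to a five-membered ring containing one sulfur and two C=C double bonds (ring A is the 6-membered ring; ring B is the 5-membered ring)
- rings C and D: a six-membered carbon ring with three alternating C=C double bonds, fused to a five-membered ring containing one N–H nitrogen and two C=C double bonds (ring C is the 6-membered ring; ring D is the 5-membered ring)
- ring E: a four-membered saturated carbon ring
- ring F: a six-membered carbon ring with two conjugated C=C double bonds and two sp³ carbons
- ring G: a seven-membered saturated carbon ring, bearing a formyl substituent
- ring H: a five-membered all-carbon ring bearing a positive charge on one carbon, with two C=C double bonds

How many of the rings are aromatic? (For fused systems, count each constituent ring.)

4

Rings A and B form a fused bicyclic system (with one sulfur) with 9 sp² atoms and 10 π electrons from ring double bonds plus a heteroatom lone pair. 10 = 4(2)+2, so the system is aromatic and both rings count as aromatic (benzothiophene).
Rings C and D form a fused bicyclic system (with one N–H) with 9 sp² atoms and 10 π electrons from ring double bonds plus a heteroatom lone pair. 10 = 4(2)+2, so the system is aromatic and both rings count as aromatic (indole).
Ring E has only sp³ atoms, so it is not fully conjugated — not aromatic (cyclobutane).
Ring F has two sp³ carbons, so it is not fully conjugated — not aromatic (1,3-cyclohexadiene).
Ring G has only sp³ atoms, so it is not fully conjugated — not aromatic (cycloheptane).
Ring H has only sp² ring atoms; a planar conformation would have a fully conjugated π system of 4 electrons. But 4 = 4(1), which is 4n not 4n+2, so ring H is not aromatic (cyclopentadienyl cation).
Aromatic: A, B, C, D. Total: 4.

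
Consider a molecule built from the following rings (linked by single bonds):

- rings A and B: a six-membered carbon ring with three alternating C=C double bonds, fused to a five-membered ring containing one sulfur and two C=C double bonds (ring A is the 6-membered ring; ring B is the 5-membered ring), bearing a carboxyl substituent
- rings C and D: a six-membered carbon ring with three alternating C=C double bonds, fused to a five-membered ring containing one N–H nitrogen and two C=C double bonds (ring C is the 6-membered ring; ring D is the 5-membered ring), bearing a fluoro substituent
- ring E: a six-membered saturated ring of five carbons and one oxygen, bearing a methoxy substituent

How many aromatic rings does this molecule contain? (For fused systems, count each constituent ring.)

Rings A and B form a fused bicyclic system (with one sulfur) with 9 sp² atoms and 10 π electrons from ring double bonds plus a heteroatom lone pair. 10 = 4(2)+2, so the system is aromatic and both rings count as aromatic (benzothiophene).
Rings C and D form a fused bicyclic system (with one N–H) with 9 sp² atoms and 10 π electrons from ring double bonds plus a heteroatom lone pair. 10 = 4(2)+2, so the system is aromatic and both rings count as aromatic (indole).
Ring E has only sp³ atoms, so it is not fully conjugated — not aromatic (tetrahydropyran).
Aromatic: A, B, C, D. Total: 4.

4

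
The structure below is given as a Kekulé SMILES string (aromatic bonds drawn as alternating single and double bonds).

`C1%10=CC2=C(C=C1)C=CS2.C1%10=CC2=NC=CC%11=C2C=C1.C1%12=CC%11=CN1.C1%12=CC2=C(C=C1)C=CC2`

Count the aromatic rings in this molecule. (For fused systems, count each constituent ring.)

The SMILES encodes a six-membered carbon ring with three alternating C=C double bonds, fused to a five-membered ring containing one sulfur and two C=C double bonds; two fused six-membered rings, each with three alternating double bonds; one ring is all carbon and the other has one ring nitrogen; a five-membered ring of four carbons and one nitrogen bearing a hydrogen, with two C=C double bonds; a six-membered carbon ring with three alternating C=C double bonds, fused to a five-membered carbon ring containing one C=C double bond and one sp³ carbon.
The fused 6/5-membered bicyclic (with one sulfur) is a single π system with 9 sp² atoms and 10 π electrons from ring double bonds plus a heteroatom lone pair. 10 = 4(2)+2, so the system is aromatic and both rings count as aromatic (benzothiophene).
The fused 6/6-membered bicyclic (with one nitrogen) is a single π system with 10 sp² atoms and 10 π electrons from ring double bonds. 10 = 4(2)+2, so the system is aromatic and both rings count as aromatic (quinoline).
The 5-membered ring with one N–H has a continuous p-orbital overlap around the ring; 2 ring double bonds (4 π electrons) plus a heteroatom lone pair (2) give 6 π electrons. 6 = 4(1)+2, so it is aromatic (pyrrole).
The 6-membered ring is planar and fully conjugated; 3 ring double bonds give 6 π electrons. Since 6 = 4n+2 (n=1), it is aromatic (benzene ring).
The 5-membered ring has one sp³ carbon, so it is not fully conjugated — not aromatic (cyclopentene ring).
6 of the 7 rings are aromatic. Total: 6.

6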